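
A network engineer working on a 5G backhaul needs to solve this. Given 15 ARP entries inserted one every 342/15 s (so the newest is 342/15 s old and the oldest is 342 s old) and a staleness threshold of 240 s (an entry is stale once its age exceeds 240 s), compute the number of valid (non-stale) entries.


Ages are k * 342/15 s for k = 1..15 (spacing = 22.8000 s).
Entry k is valid iff k * 342/15 <= 240 iff k <= 15 * 240 / 342 = 10.5263
n_valid = floor(10.5263) = 10
(n_stale = 15 - 10 = 5)

10


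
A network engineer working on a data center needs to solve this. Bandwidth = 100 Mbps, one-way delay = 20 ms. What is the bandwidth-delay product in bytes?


Given: bandwidth = 100 Mbps, delay = 20 ms
BDP in bits = 100 * 10^6 * 20 / 1000
BDP in bits = 2000000
BDP in bytes = 2000000 / 8 = 250000

250000


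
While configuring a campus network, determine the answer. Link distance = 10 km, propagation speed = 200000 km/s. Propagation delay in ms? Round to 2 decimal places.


Given: distance = 10 km, speed = 200000 km/s
Delay = distance / speed = 10 / 200000 seconds
Delay in ms = 10 * 1000 / 200000
Delay = 0.0500 ms
Rounded to 2 dp = 0.05 ms

0.05


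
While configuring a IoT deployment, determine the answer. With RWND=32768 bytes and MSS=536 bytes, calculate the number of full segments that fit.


Given: RWND = 32768 bytes, MSS = 536 bytes
Full segments = floor(RWND / MSS)
Full segments = floor(32768 / 536)
Full segments = floor(61.1343) = 61

61


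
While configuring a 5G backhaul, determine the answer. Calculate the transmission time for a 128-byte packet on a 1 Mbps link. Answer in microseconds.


Given: packet = 128 bytes, bandwidth = 1 Mbps
Packet in bits = 128 * 8 = 1024 bits
Bandwidth = 1 * 10^6 = 1000000 bps
Time = 1024 / 1000000 seconds
Time in us = 1024 * 10^6 / 1000000 = 1024

1024


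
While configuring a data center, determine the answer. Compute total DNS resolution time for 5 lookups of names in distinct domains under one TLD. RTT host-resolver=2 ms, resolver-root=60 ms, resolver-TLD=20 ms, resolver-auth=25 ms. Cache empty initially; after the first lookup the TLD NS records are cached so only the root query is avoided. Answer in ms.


Lookup 1 (cold cache): local + root + TLD + auth = 2 + 60 + 20 + 25 = 107 ms
Lookups 2..5 (TLD NS cached -> skip root; new domain -> still ask TLD and auth): local + TLD + auth = 2 + 20 + 25 = 47 ms each
Remaining 4 lookups: 4 * 47 = 188 ms
Total = 107 + 188 = 295 ms

295


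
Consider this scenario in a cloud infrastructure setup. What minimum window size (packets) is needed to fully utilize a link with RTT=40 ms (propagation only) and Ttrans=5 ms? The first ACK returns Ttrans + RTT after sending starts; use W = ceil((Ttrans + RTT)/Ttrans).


Given: Ttrans = 5 ms, RTT = 40 ms (= 2 * Tprop, Tprop = 20 ms)
Time until first ACK returns = Ttrans + RTT = 5 + 40 = 45 ms
Need W * Ttrans >= Ttrans + RTT  ->  W >= (Ttrans + RTT) / Ttrans
(Ttrans + RTT) / Ttrans = 45 / 5 = 9
W_min = ceil(9) = 9

9


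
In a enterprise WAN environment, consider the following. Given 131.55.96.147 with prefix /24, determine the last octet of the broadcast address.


Given: IP = 131.55.96.147, prefix = /24
Host bits = 32 - 24 = 8
Network last octet = 147 AND mask = 0
Host part size = 2^8 - 1 = 255
Broadcast last octet = 0 OR 255 = 255

255


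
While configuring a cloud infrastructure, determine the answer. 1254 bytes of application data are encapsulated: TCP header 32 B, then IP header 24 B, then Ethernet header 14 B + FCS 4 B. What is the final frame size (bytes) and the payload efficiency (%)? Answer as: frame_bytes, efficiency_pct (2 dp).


TCP segment = 1254 + 32 = 1286 B
IP packet = 1286 + 24 = 1310 B
Ethernet frame = 1310 + 14 + 4 = 1328 B
Efficiency = app / frame = 1254 / 1328 = 0.944277 = 94.4277% -> 94.43% (2 dp)

1328, 94.43


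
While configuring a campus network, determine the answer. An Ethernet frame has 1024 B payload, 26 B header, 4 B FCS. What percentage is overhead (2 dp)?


Given: payload = 1024 B, header = 26 B, trailer = 4 B
Overhead bytes = header + trailer = 26 + 4 = 30
Total frame = payload + overhead = 1024 + 30 = 1054
Overhead % = 30 / 1054 * 100 = 2.8463% -> 2.85% (2 dp)

2.85


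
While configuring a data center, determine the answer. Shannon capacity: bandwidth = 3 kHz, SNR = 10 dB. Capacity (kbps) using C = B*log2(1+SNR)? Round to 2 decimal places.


Given: B = 3 kHz, SNR = 10 dB
SNR linear = 10^(10/10) = 10
1 + SNR = 11
log2(11) = 3.4594316186
C = 3 * 1000 * 3.4594316186 = 10378.2949 bps
C = 10.378295 kbps -> 10.38 kbps (2 dp)

10.38


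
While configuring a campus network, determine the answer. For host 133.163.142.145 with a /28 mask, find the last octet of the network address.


Given: IP = 133.163.142.145, prefix = /28
Subnet mask = 255.255.255.240
Last octet of IP: 145
Last octet of mask: 240
Network last octet = 145 AND 240 = 144

144


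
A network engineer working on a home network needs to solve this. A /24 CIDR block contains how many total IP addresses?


Given: CIDR prefix /24
Host bits = 32 - 24 = 8
Total addresses = 2^8 = 256

256


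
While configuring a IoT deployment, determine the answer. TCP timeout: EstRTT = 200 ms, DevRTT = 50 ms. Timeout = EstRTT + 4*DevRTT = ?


Given: EstRTT = 200 ms, DevRTT = 50 ms
Timeout = EstRTT + 4 * DevRTT
4 * DevRTT = 4 * 50 = 200
Timeout = 200 + 200 = 400 ms

400


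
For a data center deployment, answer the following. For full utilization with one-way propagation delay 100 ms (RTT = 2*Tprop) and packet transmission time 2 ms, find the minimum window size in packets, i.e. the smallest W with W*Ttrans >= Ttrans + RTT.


Given: Ttrans = 2 ms, RTT = 200 ms (= 2 * Tprop, Tprop = 100 ms)
Time until first ACK returns = Ttrans + RTT = 2 + 200 = 202 ms
Need W * Ttrans >= Ttrans + RTT  ->  W >= (Ttrans + RTT) / Ttrans
(Ttrans + RTT) / Ttrans = 202 / 2 = 101
W_min = ceil(101) = 101

101


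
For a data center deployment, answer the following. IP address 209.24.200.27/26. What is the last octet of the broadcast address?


Given: IP = 209.24.200.27, prefix = /26
Host bits = 32 - 26 = 6
Network last octet = 27 AND mask = 0
Host part size = 2^6 - 1 = 63
Broadcast last octet = 0 OR 63 = 63

63


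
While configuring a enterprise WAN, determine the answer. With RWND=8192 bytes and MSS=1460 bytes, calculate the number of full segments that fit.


Given: RWND = 8192 bytes, MSS = 1460 bytes
Full segments = floor(RWND / MSS)
Full segments = floor(8192 / 1460)
Full segments = floor(5.611) = 5

5


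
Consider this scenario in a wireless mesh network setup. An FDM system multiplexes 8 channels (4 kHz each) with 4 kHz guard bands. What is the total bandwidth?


Given: 8 channels, 4 kHz each, guard = 4 kHz
Channel bandwidth = 8 * 4 = 32 kHz
Guard bands = 7 gaps * 4 kHz = 28 kHz
Total = 32 + 28 = 60 kHz

60


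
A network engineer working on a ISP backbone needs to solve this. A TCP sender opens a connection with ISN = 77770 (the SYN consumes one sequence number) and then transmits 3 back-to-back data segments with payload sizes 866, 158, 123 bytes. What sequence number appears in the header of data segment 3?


The SYN occupies sequence number ISN = 77770, so the first data byte is ISN + 1 = 77771.
SEQ of data segment i = (ISN + 1) + sum of payload sizes of segments 1..i-1.
Segment 1: SEQ = 77771, payload = 866 bytes
Segment 2: SEQ = 78637, payload = 158 bytes
Segment 3: SEQ = 78795, payload = 123 bytes
SEQ of segment 3 = 77771 + 866 + 158 = 78795

78795


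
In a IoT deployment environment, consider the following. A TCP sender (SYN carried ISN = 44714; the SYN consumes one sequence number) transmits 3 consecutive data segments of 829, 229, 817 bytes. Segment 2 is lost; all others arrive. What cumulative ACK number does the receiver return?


SYN uses sequence number 44714; first data byte = ISN + 1 = 44715.
Segment 1: SEQ = 44715, len = 829 B, covers [44715, 45543]
Segment 2: SEQ = 45544, len = 229 B, covers [45544, 45772] [LOST]
Segment 3: SEQ = 45773, len = 817 B, covers [45773, 46589]
In-order data received: bytes [44715, 45543] (segments 1..1).
Segment 2 missing -> gap begins at byte 45544; later segments buffered out of order.
Cumulative ACK = next expected in-order byte = 44715 + 829 = 45544

45544


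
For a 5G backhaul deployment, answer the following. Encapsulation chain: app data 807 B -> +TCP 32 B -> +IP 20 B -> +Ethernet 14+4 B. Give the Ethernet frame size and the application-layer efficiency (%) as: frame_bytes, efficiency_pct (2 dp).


TCP segment = 807 + 32 = 839 B
IP packet = 839 + 20 = 859 B
Ethernet frame = 859 + 14 + 4 = 877 B
Efficiency = app / frame = 807 / 877 = 0.920182 = 92.0182% -> 92.02% (2 dp)

877, 92.02


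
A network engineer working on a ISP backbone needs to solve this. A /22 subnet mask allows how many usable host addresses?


Given: subnet mask /22
Host bits = 32 - 22 = 10
Total addresses = 2^10 = 1024
Usable hosts = 1024 - 2 (network + broadcast) = 1022

1022


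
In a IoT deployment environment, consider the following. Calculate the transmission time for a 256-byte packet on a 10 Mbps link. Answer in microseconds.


Given: packet = 256 bytes, bandwidth = 10 Mbps
Packet in bits = 256 * 8 = 2048 bits
Bandwidth = 10 * 10^6 = 10000000 bps
Time = 2048 / 10000000 seconds
Time in us = 2048 * 10^6 / 10000000 = 204.8

204.8


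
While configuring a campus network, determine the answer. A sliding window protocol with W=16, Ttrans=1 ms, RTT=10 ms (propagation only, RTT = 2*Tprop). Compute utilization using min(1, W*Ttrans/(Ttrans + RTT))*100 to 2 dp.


Given: W = 16, Ttrans = 1 ms, RTT = 10 ms (= 2 * Tprop, Tprop = 5 ms)
Cycle time = Ttrans + RTT = 1 + 10 = 11 ms (first packet sent until its ACK returns)
W * Ttrans = 16 * 1 = 16 ms of sending per cycle
W * Ttrans / (Ttrans + RTT) = 16 / 11 = 1.454545
U = min(1, 1.454545) = 1.000000
U% = 100.00%

100.00


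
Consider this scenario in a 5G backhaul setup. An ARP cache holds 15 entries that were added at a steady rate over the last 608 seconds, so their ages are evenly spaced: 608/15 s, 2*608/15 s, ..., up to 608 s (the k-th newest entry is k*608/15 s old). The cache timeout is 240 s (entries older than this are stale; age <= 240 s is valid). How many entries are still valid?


Ages are k * 608/15 s for k = 1..15 (spacing = 40.5333 s).
Entry k is valid iff k * 608/15 <= 240 iff k <= 15 * 240 / 608 = 5.9211
n_valid = floor(5.9211) = 5
(n_stale = 15 - 5 = 10)

5


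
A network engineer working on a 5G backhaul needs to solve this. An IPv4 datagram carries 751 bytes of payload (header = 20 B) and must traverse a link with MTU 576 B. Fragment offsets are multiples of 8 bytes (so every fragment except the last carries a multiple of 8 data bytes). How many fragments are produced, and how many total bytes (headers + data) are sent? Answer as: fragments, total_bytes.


Max data per non-final fragment = floor((MTU - header)/8)*8 = floor((576 - 20)/8)*8 = floor(556/8)*8 = 552 B
Final fragment needs no 8-byte alignment: it can carry up to MTU - header = 556 B
Non-final fragments needed = ceil((payload - 556) / 552) = ceil(195/552) = ceil(0.3533) = 1
Number of fragments = 1 + 1 = 2
Fragment sizes (data): 1 * 552 B + 199 B (last, 199 <= 556 OK)
Total bytes sent = payload + n_frags * header = 751 + 2*20 = 751 + 40 = 791 B

2, 791


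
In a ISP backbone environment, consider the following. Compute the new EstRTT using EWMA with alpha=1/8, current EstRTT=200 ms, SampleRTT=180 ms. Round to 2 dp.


Given: EstRTT = 200 ms, SampleRTT = 180 ms, alpha = 1/8
New EstRTT = (1 - alpha) * EstRTT + alpha * SampleRTT
(7/8) * 200 = 175
(1/8) * 180 = 22.5
New EstRTT = 175 + 22.5 = 197.5 ms -> 197.50 ms (2 dp)

197.50


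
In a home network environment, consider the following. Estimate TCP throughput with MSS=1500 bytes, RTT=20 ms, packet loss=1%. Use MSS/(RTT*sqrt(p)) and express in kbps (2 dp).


Given: MSS = 1500 bytes, RTT = 20 ms, loss = 1%
RTT in seconds = 20 / 1000 = 0.02
Loss rate = 1% = 0.01
sqrt(loss) = sqrt(0.01) = 0.1
Throughput (bytes/s) = 1500 / (0.02 * 0.1) = 750000.0000
Throughput (kbps) = 750000.0000 * 8 / 1000 = 6000.000000 -> 6000.00 kbps (2 dp)

6000.00


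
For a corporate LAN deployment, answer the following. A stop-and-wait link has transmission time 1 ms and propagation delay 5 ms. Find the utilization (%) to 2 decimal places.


Given: Ttrans = 1 ms, Tprop = 5 ms
RTT = 2 * Tprop = 2 * 5 = 10 ms
U = Ttrans / (Ttrans + RTT)
U = 1 / (1 + 10)
U = 1 / 11 = 0.090909
U% = 9.09%

9.09


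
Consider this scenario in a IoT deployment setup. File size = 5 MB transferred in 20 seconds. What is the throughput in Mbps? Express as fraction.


Given: file = 5 MB, time = 20 s
File in Mb = 5 * 8 = 40 Mb
Throughput = 40 / 20 Mbps
Throughput = 2 Mbps

2


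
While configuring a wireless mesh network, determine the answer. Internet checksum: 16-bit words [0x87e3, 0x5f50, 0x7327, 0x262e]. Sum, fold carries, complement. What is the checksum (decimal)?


Given words: [0x87e3, 0x5f50, 0x7327, 0x262e]
Step 1: Sum all words
Raw sum = 34787 + 24400 + 29479 + 9774 = 98440
Step 2: Fold carry: (32904 + 1) = 32905
One's complement = ~32905 & 0xFFFF = 32630

32630


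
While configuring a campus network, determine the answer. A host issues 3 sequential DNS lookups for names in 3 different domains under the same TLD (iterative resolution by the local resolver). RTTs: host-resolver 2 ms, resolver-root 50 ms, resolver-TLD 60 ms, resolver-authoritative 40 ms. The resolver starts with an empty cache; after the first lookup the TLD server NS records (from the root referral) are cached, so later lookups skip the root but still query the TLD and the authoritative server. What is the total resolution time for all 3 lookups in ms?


Lookup 1 (cold cache): local + root + TLD + auth = 2 + 50 + 60 + 40 = 152 ms
Lookups 2..3 (TLD NS cached -> skip root; new domain -> still ask TLD and auth): local + TLD + auth = 2 + 60 + 40 = 102 ms each
Remaining 2 lookups: 2 * 102 = 204 ms
Total = 152 + 204 = 356 ms

356


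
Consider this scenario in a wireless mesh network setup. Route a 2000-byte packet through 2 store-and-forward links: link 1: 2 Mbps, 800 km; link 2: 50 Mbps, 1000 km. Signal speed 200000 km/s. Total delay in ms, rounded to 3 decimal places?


Packet = 2000 bytes = 16000 bits. Store-and-forward: sum (t_trans + t_prop) per link.
Link 1: t_trans = 16000/(2*10^6) s = 8.0000 ms; t_prop = 800/200000 s = 4.0000 ms; subtotal = 12.0000 ms
Link 2: t_trans = 16000/(50*10^6) s = 0.3200 ms; t_prop = 1000/200000 s = 5.0000 ms; subtotal = 5.3200 ms
End-to-end = 12.0000 + 5.3200 = 17.3200 ms -> 17.320 ms (3 dp)

17.320


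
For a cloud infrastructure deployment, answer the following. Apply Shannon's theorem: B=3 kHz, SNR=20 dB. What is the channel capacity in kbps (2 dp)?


Given: B = 3 kHz, SNR = 20 dB
SNR linear = 10^(20/10) = 100
1 + SNR = 101
log2(101) = 6.6582114828
C = 3 * 1000 * 6.6582114828 = 19974.6344 bps
C = 19.974634 kbps -> 19.97 kbps (2 dp)

19.97


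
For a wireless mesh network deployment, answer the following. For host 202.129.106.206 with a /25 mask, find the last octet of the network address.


Given: IP = 202.129.106.206, prefix = /25
Subnet mask = 255.255.255.128
Last octet of IP: 206
Last octet of mask: 128
Network last octet = 206 AND 128 = 128

128


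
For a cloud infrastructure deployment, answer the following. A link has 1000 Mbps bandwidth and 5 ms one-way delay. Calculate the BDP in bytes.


Given: bandwidth = 1000 Mbps, delay = 5 ms
BDP in bits = 1000 * 10^6 * 5 / 1000
BDP in bits = 5000000
BDP in bytes = 5000000 / 8 = 625000

625000


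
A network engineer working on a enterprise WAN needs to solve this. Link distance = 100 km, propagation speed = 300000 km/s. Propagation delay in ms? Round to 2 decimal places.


Given: distance = 100 km, speed = 300000 km/s
Delay = distance / speed = 100 / 300000 seconds
Delay in ms = 100 * 1000 / 300000
Delay = 0.3333 ms
Rounded to 2 dp = 0.33 ms

0.33


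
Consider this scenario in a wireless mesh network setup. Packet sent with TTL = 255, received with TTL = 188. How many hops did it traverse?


Given: initial TTL = 255, received TTL = 188
Hops = initial TTL - received TTL
Hops = 255 - 188 = 67

67


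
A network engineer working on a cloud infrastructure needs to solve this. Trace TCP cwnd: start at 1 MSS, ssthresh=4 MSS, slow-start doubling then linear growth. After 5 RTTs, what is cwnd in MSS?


RTT 0: cwnd = 1 MSS (initial)
RTT 1: cwnd = 2 MSS (slow start, doubled)
RTT 2: cwnd = 4 MSS (slow start, doubled)
RTT 3: cwnd = 5 MSS (congestion avoidance, +1)
RTT 4: cwnd = 6 MSS (congestion avoidance, +1)
RTT 5: cwnd = 7 MSS (congestion avoidance, +1)

7


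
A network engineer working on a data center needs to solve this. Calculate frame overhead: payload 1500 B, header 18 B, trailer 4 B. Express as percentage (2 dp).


Given: payload = 1500 B, header = 18 B, trailer = 4 B
Overhead bytes = header + trailer = 18 + 4 = 22
Total frame = payload + overhead = 1500 + 22 = 1522
Overhead % = 22 / 1522 * 100 = 1.4455% -> 1.45% (2 dp)

1.45


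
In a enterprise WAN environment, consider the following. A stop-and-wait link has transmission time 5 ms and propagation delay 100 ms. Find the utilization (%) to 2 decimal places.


Given: Ttrans = 5 ms, Tprop = 100 ms
RTT = 2 * Tprop = 2 * 100 = 200 ms
U = Ttrans / (Ttrans + RTT)
U = 5 / (5 + 200)
U = 5 / 205 = 0.02439
U% = 2.44%

2.44


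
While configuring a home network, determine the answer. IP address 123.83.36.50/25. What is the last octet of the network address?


Given: IP = 123.83.36.50, prefix = /25
Subnet mask = 255.255.255.128
Last octet of IP: 50
Last octet of mask: 128
Network last octet = 50 AND 128 = 0

0


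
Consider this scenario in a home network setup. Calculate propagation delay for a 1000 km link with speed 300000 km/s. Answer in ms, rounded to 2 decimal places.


Given: distance = 1000 km, speed = 300000 km/s
Delay = distance / speed = 1000 / 300000 seconds
Delay in ms = 1000 * 1000 / 300000
Delay = 3.3333 ms
Rounded to 2 dp = 3.33 ms

3.33


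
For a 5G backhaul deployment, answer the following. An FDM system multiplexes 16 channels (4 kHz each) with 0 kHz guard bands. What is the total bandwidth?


Given: 16 channels, 4 kHz each, guard = 0 kHz
Channel bandwidth = 16 * 4 = 64 kHz
Guard bands = 15 gaps * 0 kHz = 0 kHz
Total = 64 + 0 = 64 kHz

64


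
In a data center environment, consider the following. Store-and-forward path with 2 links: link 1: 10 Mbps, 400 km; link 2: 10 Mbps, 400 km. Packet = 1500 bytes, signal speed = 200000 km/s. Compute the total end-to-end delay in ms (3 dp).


Packet = 1500 bytes = 12000 bits. Store-and-forward: sum (t_trans + t_prop) per link.
Link 1: t_trans = 12000/(10*10^6) s = 1.2000 ms; t_prop = 400/200000 s = 2.0000 ms; subtotal = 3.2000 ms
Link 2: t_trans = 12000/(10*10^6) s = 1.2000 ms; t_prop = 400/200000 s = 2.0000 ms; subtotal = 3.2000 ms
End-to-end = 3.2000 + 3.2000 = 6.4000 ms -> 6.400 ms (3 dp)

6.400


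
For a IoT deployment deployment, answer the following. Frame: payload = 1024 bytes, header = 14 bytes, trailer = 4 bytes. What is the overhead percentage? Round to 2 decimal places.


Given: payload = 1024 B, header = 14 B, trailer = 4 B
Overhead bytes = header + trailer = 14 + 4 = 18
Total frame = payload + overhead = 1024 + 18 = 1042
Overhead % = 18 / 1042 * 100 = 1.7274% -> 1.73% (2 dp)

1.73


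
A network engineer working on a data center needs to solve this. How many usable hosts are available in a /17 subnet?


Given: subnet mask /17
Host bits = 32 - 17 = 15
Total addresses = 2^15 = 32768
Usable hosts = 32768 - 2 (network + broadcast) = 32766

32766


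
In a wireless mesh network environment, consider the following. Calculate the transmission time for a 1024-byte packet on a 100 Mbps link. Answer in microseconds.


Given: packet = 1024 bytes, bandwidth = 100 Mbps
Packet in bits = 1024 * 8 = 8192 bits
Bandwidth = 100 * 10^6 = 100000000 bps
Time = 8192 / 100000000 seconds
Time in us = 8192 * 10^6 / 100000000 = 81.92

81.92


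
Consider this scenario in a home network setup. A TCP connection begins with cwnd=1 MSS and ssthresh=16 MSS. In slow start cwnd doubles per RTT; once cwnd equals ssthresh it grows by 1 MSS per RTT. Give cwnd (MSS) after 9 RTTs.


RTT 0: cwnd = 1 MSS (initial)
RTT 1: cwnd = 2 MSS (slow start, doubled)
RTT 2: cwnd = 4 MSS (slow start, doubled)
RTT 3: cwnd = 8 MSS (slow start, doubled)
RTT 4: cwnd = 16 MSS (slow start, doubled)
RTT 5: cwnd = 17 MSS (congestion avoidance, +1)
RTT 6: cwnd = 18 MSS (congestion avoidance, +1)
RTT 7: cwnd = 19 MSS (congestion avoidance, +1)
RTT 8: cwnd = 20 MSS (congestion avoidance, +1)
RTT 9: cwnd = 21 MSS (congestion avoidance, +1)

21


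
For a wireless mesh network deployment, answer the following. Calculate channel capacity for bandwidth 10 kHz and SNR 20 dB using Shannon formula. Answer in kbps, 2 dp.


Given: B = 10 kHz, SNR = 20 dB
SNR linear = 10^(20/10) = 100
1 + SNR = 101
log2(101) = 6.6582114828
C = 10 * 1000 * 6.6582114828 = 66582.1148 bps
C = 66.582115 kbps -> 66.58 kbps (2 dp)

66.58


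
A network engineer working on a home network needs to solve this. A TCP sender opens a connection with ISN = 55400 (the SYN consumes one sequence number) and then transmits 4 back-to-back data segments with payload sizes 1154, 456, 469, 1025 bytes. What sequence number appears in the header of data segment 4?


The SYN occupies sequence number ISN = 55400, so the first data byte is ISN + 1 = 55401.
SEQ of data segment i = (ISN + 1) + sum of payload sizes of segments 1..i-1.
Segment 1: SEQ = 55401, payload = 1154 bytes
Segment 2: SEQ = 56555, payload = 456 bytes
Segment 3: SEQ = 57011, payload = 469 bytes
Segment 4: SEQ = 57480, payload = 1025 bytes
SEQ of segment 4 = 55401 + 1154 + 456 + 469 = 57480

57480


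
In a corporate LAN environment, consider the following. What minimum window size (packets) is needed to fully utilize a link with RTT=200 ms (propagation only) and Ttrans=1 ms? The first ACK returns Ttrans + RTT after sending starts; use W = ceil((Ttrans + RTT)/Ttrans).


Given: Ttrans = 1 ms, RTT = 200 ms (= 2 * Tprop, Tprop = 100 ms)
Time until first ACK returns = Ttrans + RTT = 1 + 200 = 201 ms
Need W * Ttrans >= Ttrans + RTT  ->  W >= (Ttrans + RTT) / Ttrans
(Ttrans + RTT) / Ttrans = 201 / 1 = 201
W_min = ceil(201) = 201

201


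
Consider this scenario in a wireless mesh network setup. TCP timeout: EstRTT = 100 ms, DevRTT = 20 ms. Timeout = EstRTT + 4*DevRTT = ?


Given: EstRTT = 100 ms, DevRTT = 20 ms
Timeout = EstRTT + 4 * DevRTT
4 * DevRTT = 4 * 20 = 80
Timeout = 100 + 80 = 180 ms

180


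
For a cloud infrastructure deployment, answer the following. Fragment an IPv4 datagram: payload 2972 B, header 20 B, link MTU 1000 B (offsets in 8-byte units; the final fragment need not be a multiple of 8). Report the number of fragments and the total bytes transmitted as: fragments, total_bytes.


Max data per non-final fragment = floor((MTU - header)/8)*8 = floor((1000 - 20)/8)*8 = floor(980/8)*8 = 976 B
Final fragment needs no 8-byte alignment: it can carry up to MTU - header = 980 B
Non-final fragments needed = ceil((payload - 980) / 976) = ceil(1992/976) = ceil(2.0410) = 3
Number of fragments = 3 + 1 = 4
Fragment sizes (data): 3 * 976 B + 44 B (last, 44 <= 980 OK)
Total bytes sent = payload + n_frags * header = 2972 + 4*20 = 2972 + 80 = 3052 B

4, 3052


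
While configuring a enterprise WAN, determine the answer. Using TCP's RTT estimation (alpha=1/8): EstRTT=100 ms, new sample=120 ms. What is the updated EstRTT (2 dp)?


Given: EstRTT = 100 ms, SampleRTT = 120 ms, alpha = 1/8
New EstRTT = (1 - alpha) * EstRTT + alpha * SampleRTT
(7/8) * 100 = 87.5
(1/8) * 120 = 15
New EstRTT = 87.5 + 15 = 102.5 ms -> 102.50 ms (2 dp)

102.50


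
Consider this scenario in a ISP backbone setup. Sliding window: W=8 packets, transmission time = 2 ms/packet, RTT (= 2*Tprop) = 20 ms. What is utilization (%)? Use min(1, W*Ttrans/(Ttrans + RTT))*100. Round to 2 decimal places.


Given: W = 8, Ttrans = 2 ms, RTT = 20 ms (= 2 * Tprop, Tprop = 10 ms)
Cycle time = Ttrans + RTT = 2 + 20 = 22 ms (first packet sent until its ACK returns)
W * Ttrans = 8 * 2 = 16 ms of sending per cycle
W * Ttrans / (Ttrans + RTT) = 16 / 22 = 0.727273
U = min(1, 0.727273) = 0.727273
U% = 72.73%

72.73


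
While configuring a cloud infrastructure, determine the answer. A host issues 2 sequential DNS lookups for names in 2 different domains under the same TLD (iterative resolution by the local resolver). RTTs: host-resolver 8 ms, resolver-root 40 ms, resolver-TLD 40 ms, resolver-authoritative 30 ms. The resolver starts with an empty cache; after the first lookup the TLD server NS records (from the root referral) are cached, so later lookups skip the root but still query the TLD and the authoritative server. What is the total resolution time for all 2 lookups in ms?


Lookup 1 (cold cache): local + root + TLD + auth = 8 + 40 + 40 + 30 = 118 ms
Lookups 2..2 (TLD NS cached -> skip root; new domain -> still ask TLD and auth): local + TLD + auth = 8 + 40 + 30 = 78 ms each
Remaining 1 lookups: 1 * 78 = 78 ms
Total = 118 + 78 = 196 ms

196


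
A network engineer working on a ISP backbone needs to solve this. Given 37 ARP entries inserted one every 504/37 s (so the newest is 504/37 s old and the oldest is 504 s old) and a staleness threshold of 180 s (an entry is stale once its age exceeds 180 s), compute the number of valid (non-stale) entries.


Ages are k * 504/37 s for k = 1..37 (spacing = 13.6216 s).
Entry k is valid iff k * 504/37 <= 180 iff k <= 37 * 180 / 504 = 13.2143
n_valid = floor(13.2143) = 13
(n_stale = 37 - 13 = 24)

13


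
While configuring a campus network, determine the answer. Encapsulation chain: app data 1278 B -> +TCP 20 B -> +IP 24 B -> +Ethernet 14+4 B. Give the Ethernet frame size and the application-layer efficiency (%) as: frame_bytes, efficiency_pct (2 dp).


TCP segment = 1278 + 20 = 1298 B
IP packet = 1298 + 24 = 1322 B
Ethernet frame = 1322 + 14 + 4 = 1340 B
Efficiency = app / frame = 1278 / 1340 = 0.953731 = 95.3731% -> 95.37% (2 dp)

1340, 95.37


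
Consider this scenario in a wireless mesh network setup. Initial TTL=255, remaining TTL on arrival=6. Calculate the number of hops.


Given: initial TTL = 255, received TTL = 6
Hops = initial TTL - received TTL
Hops = 255 - 6 = 249

249


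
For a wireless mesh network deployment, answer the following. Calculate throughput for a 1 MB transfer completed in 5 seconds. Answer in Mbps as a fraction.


Given: file = 1 MB, time = 5 s
File in Mb = 1 * 8 = 8 Mb
Throughput = 8 / 5 Mbps
Throughput = 8/5 Mbps

8/5


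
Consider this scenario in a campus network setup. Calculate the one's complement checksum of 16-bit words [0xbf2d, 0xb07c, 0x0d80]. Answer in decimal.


Given words: [0xbf2d, 0xb07c, 0x0d80]
Step 1: Sum all words
Raw sum = 48941 + 45180 + 3456 = 97577
Step 2: Fold carry: (32041 + 1) = 32042
One's complement = ~32042 & 0xFFFF = 33493

33493


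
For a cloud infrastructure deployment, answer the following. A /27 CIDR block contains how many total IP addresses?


Given: CIDR prefix /27
Host bits = 32 - 27 = 5
Total addresses = 2^5 = 32

32


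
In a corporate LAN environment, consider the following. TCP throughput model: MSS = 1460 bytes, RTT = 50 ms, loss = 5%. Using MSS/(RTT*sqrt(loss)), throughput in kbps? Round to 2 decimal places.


Given: MSS = 1460 bytes, RTT = 50 ms, loss = 5%
RTT in seconds = 50 / 1000 = 0.05
Loss rate = 5% = 0.05
sqrt(loss) = sqrt(0.05) = 0.223606797750
Throughput (bytes/s) = 1460 / (0.05 * 0.223606797750) = 130586.3699
Throughput (kbps) = 130586.3699 * 8 / 1000 = 1044.690959 -> 1044.69 kbps (2 dp)

1044.69


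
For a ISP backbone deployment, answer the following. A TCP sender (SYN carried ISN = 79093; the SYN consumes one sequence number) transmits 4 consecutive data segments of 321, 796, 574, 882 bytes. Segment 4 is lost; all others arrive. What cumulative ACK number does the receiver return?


SYN uses sequence number 79093; first data byte = ISN + 1 = 79094.
Segment 1: SEQ = 79094, len = 321 B, covers [79094, 79414]
Segment 2: SEQ = 79415, len = 796 B, covers [79415, 80210]
Segment 3: SEQ = 80211, len = 574 B, covers [80211, 80784]
Segment 4: SEQ = 80785, len = 882 B, covers [80785, 81666] [LOST]
In-order data received: bytes [79094, 80784] (segments 1..3).
Segment 4 missing -> gap begins at byte 80785.
Cumulative ACK = next expected in-order byte = 79094 + 321 + 796 + 574 = 80785

80785


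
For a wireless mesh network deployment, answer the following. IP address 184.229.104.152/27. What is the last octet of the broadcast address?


Given: IP = 184.229.104.152, prefix = /27
Host bits = 32 - 27 = 5
Network last octet = 152 AND mask = 128
Host part size = 2^5 - 1 = 31
Broadcast last octet = 128 OR 31 = 159

159


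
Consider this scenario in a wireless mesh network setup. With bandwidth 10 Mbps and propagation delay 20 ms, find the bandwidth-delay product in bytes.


Given: bandwidth = 10 Mbps, delay = 20 ms
BDP in bits = 10 * 10^6 * 20 / 1000
BDP in bits = 200000
BDP in bytes = 200000 / 8 = 25000

25000


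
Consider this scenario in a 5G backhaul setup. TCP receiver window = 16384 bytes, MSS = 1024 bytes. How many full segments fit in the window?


Given: RWND = 16384 bytes, MSS = 1024 bytes
Full segments = floor(RWND / MSS)
Full segments = floor(16384 / 1024)
Full segments = floor(16.0) = 16

16


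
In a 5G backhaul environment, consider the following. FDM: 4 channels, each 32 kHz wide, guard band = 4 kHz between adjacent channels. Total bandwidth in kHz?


Given: 4 channels, 32 kHz each, guard = 4 kHz
Channel bandwidth = 4 * 32 = 128 kHz
Guard bands = 3 gaps * 4 kHz = 12 kHz
Total = 128 + 12 = 140 kHz

140


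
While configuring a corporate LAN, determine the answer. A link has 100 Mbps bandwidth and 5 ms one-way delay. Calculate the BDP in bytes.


Given: bandwidth = 100 Mbps, delay = 5 ms
BDP in bits = 100 * 10^6 * 5 / 1000
BDP in bits = 500000
BDP in bytes = 500000 / 8 = 62500

62500


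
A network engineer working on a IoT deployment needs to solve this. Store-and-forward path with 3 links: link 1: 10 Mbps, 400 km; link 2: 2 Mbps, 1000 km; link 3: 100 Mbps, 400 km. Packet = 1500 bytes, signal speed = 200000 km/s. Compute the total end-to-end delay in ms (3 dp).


Packet = 1500 bytes = 12000 bits. Store-and-forward: sum (t_trans + t_prop) per link.
Link 1: t_trans = 12000/(10*10^6) s = 1.2000 ms; t_prop = 400/200000 s = 2.0000 ms; subtotal = 3.2000 ms
Link 2: t_trans = 12000/(2*10^6) s = 6.0000 ms; t_prop = 1000/200000 s = 5.0000 ms; subtotal = 11.0000 ms
Link 3: t_trans = 12000/(100*10^6) s = 0.1200 ms; t_prop = 400/200000 s = 2.0000 ms; subtotal = 2.1200 ms
End-to-end = 3.2000 + 11.0000 + 2.1200 = 16.3200 ms -> 16.320 ms (3 dp)

16.320


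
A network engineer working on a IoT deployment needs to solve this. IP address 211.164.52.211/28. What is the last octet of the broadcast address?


Given: IP = 211.164.52.211, prefix = /28
Host bits = 32 - 28 = 4
Network last octet = 211 AND mask = 208
Host part size = 2^4 - 1 = 15
Broadcast last octet = 208 OR 15 = 223

223


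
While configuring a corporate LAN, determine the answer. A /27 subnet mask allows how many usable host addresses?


Given: subnet mask /27
Host bits = 32 - 27 = 5
Total addresses = 2^5 = 32
Usable hosts = 32 - 2 (network + broadcast) = 30

30


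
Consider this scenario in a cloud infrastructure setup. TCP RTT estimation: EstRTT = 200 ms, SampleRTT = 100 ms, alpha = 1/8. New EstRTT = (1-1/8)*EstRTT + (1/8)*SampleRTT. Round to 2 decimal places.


Given: EstRTT = 200 ms, SampleRTT = 100 ms, alpha = 1/8
New EstRTT = (1 - alpha) * EstRTT + alpha * SampleRTT
(7/8) * 200 = 175
(1/8) * 100 = 12.5
New EstRTT = 175 + 12.5 = 187.5 ms -> 187.50 ms (2 dp)

187.50


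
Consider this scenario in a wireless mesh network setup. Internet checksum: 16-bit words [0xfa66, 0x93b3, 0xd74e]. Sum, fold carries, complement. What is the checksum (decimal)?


Given words: [0xfa66, 0x93b3, 0xd74e]
Step 1: Sum all words
Raw sum = 64102 + 37811 + 55118 = 157031
Step 2: Fold carry: (25959 + 2) = 25961
One's complement = ~25961 & 0xFFFF = 39574

39574


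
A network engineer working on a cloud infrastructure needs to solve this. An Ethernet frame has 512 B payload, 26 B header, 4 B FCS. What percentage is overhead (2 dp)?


Given: payload = 512 B, header = 26 B, trailer = 4 B
Overhead bytes = header + trailer = 26 + 4 = 30
Total frame = payload + overhead = 512 + 30 = 542
Overhead % = 30 / 542 * 100 = 5.5351% -> 5.54% (2 dp)

5.54


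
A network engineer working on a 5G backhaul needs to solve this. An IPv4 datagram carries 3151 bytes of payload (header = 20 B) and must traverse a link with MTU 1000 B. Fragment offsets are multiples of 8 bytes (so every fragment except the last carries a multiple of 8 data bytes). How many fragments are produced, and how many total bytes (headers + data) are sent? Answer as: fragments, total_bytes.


Max data per non-final fragment = floor((MTU - header)/8)*8 = floor((1000 - 20)/8)*8 = floor(980/8)*8 = 976 B
Final fragment needs no 8-byte alignment: it can carry up to MTU - header = 980 B
Non-final fragments needed = ceil((payload - 980) / 976) = ceil(2171/976) = ceil(2.2244) = 3
Number of fragments = 3 + 1 = 4
Fragment sizes (data): 3 * 976 B + 223 B (last, 223 <= 980 OK)
Total bytes sent = payload + n_frags * header = 3151 + 4*20 = 3151 + 80 = 3231 B

4, 3231


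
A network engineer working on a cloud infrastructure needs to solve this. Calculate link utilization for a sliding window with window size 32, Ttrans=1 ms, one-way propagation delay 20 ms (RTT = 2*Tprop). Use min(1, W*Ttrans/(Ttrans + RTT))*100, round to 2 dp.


Given: W = 32, Ttrans = 1 ms, RTT = 40 ms (= 2 * Tprop, Tprop = 20 ms)
Cycle time = Ttrans + RTT = 1 + 40 = 41 ms (first packet sent until its ACK returns)
W * Ttrans = 32 * 1 = 32 ms of sending per cycle
W * Ttrans / (Ttrans + RTT) = 32 / 41 = 0.780488
U = min(1, 0.780488) = 0.780488
U% = 78.05%

78.05


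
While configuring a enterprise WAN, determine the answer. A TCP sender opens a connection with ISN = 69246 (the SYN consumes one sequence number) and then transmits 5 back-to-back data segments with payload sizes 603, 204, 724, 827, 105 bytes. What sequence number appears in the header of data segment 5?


The SYN occupies sequence number ISN = 69246, so the first data byte is ISN + 1 = 69247.
SEQ of data segment i = (ISN + 1) + sum of payload sizes of segments 1..i-1.
Segment 1: SEQ = 69247, payload = 603 bytes
Segment 2: SEQ = 69850, payload = 204 bytes
Segment 3: SEQ = 70054, payload = 724 bytes
Segment 4: SEQ = 70778, payload = 827 bytes
Segment 5: SEQ = 71605, payload = 105 bytes
SEQ of segment 5 = 69247 + 603 + 204 + 724 + 827 = 71605

71605


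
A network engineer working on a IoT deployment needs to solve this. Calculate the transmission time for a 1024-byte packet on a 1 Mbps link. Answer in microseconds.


Given: packet = 1024 bytes, bandwidth = 1 Mbps
Packet in bits = 1024 * 8 = 8192 bits
Bandwidth = 1 * 10^6 = 1000000 bps
Time = 8192 / 1000000 seconds
Time in us = 8192 * 10^6 / 1000000 = 8192

8192


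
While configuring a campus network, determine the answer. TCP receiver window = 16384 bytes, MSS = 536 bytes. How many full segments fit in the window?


Given: RWND = 16384 bytes, MSS = 536 bytes
Full segments = floor(RWND / MSS)
Full segments = floor(16384 / 536)
Full segments = floor(30.5672) = 30

30


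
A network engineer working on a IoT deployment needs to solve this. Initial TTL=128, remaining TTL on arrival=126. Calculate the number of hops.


Given: initial TTL = 128, received TTL = 126
Hops = initial TTL - received TTL
Hops = 128 - 126 = 2

2


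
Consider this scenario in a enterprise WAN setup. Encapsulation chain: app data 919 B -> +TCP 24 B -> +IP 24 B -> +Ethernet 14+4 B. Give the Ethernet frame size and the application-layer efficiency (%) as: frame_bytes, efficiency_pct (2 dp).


TCP segment = 919 + 24 = 943 B
IP packet = 943 + 24 = 967 B
Ethernet frame = 967 + 14 + 4 = 985 B
Efficiency = app / frame = 919 / 985 = 0.932995 = 93.2995% -> 93.30% (2 dp)

985, 93.30


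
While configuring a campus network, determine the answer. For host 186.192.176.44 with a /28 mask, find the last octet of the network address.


Given: IP = 186.192.176.44, prefix = /28
Subnet mask = 255.255.255.240
Last octet of IP: 44
Last octet of mask: 240
Network last octet = 44 AND 240 = 32

32


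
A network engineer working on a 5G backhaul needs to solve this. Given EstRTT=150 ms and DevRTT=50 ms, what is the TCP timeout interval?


Given: EstRTT = 150 ms, DevRTT = 50 ms
Timeout = EstRTT + 4 * DevRTT
4 * DevRTT = 4 * 50 = 200
Timeout = 150 + 200 = 350 ms

350


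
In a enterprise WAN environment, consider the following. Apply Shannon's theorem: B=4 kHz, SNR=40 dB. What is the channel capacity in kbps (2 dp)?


Given: B = 4 kHz, SNR = 40 dB
SNR linear = 10^(40/10) = 10000
1 + SNR = 10001
log2(10001) = 13.2878566418
C = 4 * 1000 * 13.2878566418 = 53151.4266 bps
C = 53.151427 kbps -> 53.15 kbps (2 dp)

53.15


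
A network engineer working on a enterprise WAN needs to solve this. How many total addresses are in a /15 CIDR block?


Given: CIDR prefix /15
Host bits = 32 - 15 = 17
Total addresses = 2^17 = 131072

131072


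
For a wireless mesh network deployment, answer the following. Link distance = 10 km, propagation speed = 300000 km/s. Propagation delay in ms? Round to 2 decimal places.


Given: distance = 10 km, speed = 300000 km/s
Delay = distance / speed = 10 / 300000 seconds
Delay in ms = 10 * 1000 / 300000
Delay = 0.0333 ms
Rounded to 2 dp = 0.03 ms

0.03


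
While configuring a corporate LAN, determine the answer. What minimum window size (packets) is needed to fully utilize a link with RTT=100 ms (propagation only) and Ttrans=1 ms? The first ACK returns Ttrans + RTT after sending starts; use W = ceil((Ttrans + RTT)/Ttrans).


Given: Ttrans = 1 ms, RTT = 100 ms (= 2 * Tprop, Tprop = 50 ms)
Time until first ACK returns = Ttrans + RTT = 1 + 100 = 101 ms
Need W * Ttrans >= Ttrans + RTT  ->  W >= (Ttrans + RTT) / Ttrans
(Ttrans + RTT) / Ttrans = 101 / 1 = 101
W_min = ceil(101) = 101

101


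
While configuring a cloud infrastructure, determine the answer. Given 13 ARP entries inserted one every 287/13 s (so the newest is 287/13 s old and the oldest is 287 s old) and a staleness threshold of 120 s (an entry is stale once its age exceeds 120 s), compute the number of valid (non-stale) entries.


Ages are k * 287/13 s for k = 1..13 (spacing = 22.0769 s).
Entry k is valid iff k * 287/13 <= 120 iff k <= 13 * 120 / 287 = 5.4355
n_valid = floor(5.4355) = 5
(n_stale = 13 - 5 = 8)

5


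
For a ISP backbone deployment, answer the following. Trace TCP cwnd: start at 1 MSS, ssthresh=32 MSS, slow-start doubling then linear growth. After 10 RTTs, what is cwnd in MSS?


RTT 0: cwnd = 1 MSS (initial)
RTT 1: cwnd = 2 MSS (slow start, doubled)
RTT 2: cwnd = 4 MSS (slow start, doubled)
RTT 3: cwnd = 8 MSS (slow start, doubled)
RTT 4: cwnd = 16 MSS (slow start, doubled)
RTT 5: cwnd = 32 MSS (slow start, doubled)
RTT 6: cwnd = 33 MSS (congestion avoidance, +1)
RTT 7: cwnd = 34 MSS (congestion avoidance, +1)
RTT 8: cwnd = 35 MSS (congestion avoidance, +1)
RTT 9: cwnd = 36 MSS (congestion avoidance, +1)
RTT 10: cwnd = 37 MSS (congestion avoidance, +1)

37


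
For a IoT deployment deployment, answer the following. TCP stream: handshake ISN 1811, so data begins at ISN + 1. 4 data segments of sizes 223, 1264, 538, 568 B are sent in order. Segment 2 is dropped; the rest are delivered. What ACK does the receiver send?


SYN uses sequence number 1811; first data byte = ISN + 1 = 1812.
Segment 1: SEQ = 1812, len = 223 B, covers [1812, 2034]
Segment 2: SEQ = 2035, len = 1264 B, covers [2035, 3298] [LOST]
Segment 3: SEQ = 3299, len = 538 B, covers [3299, 3836]
Segment 4: SEQ = 3837, len = 568 B, covers [3837, 4404]
In-order data received: bytes [1812, 2034] (segments 1..1).
Segment 2 missing -> gap begins at byte 2035; later segments buffered out of order.
Cumulative ACK = next expected in-order byte = 1812 + 223 = 2035

2035
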